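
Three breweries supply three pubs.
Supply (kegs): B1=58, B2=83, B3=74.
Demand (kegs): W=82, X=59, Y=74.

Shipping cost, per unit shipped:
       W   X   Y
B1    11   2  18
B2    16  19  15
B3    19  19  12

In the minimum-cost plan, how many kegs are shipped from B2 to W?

82

The minimum-cost plan:
  B1->X: 58 × 2 = 116
  B2->W: 82 × 16 = 1312
  B2->X: 1 × 19 = 19
  B3->Y: 74 × 12 = 888
Total cost = 2335.
So B2→W carries 82 kegs.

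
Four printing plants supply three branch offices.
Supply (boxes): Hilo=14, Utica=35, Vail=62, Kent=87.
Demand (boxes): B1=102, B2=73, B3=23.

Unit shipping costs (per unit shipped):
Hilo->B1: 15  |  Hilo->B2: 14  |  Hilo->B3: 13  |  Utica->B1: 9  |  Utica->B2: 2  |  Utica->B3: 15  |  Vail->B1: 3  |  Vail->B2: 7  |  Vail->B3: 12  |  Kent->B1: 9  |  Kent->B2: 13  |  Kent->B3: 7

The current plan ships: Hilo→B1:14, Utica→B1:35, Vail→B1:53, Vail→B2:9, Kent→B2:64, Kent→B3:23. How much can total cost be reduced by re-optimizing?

455

Current plan cost = 14·15 + 35·9 + 53·3 + 9·7 + 64·13 + 23·7 = 1740.
Optimal plan:
  Hilo->B2: 14 boxes
  Utica->B2: 35 boxes
  Vail->B1: 62 boxes
  Kent->B1: 40 boxes
  Kent->B2: 24 boxes
  Kent->B3: 23 boxes
Optimal cost = 1285.
Saving = 1740 − 1285 = 455.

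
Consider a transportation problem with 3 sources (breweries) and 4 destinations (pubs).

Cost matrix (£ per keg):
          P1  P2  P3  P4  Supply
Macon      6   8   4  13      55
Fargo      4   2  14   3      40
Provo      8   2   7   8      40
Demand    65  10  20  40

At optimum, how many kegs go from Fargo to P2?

0

Optimal shipments:
  Macon->P1: 35 × £6 = £210
  Macon->P3: 20 × £4 = £80
  Fargo->P4: 40 × £3 = £120
  Provo->P1: 30 × £8 = £240
  Provo->P2: 10 × £2 = £20
Total cost = £670.
The route Fargo→P2 is not used.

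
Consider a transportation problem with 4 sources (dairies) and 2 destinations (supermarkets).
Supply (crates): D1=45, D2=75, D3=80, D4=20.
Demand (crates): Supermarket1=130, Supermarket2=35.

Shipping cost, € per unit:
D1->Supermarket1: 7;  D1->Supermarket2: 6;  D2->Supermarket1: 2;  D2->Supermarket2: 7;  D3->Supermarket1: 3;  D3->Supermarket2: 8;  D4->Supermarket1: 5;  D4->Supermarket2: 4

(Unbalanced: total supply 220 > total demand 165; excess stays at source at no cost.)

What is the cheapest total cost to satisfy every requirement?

An optimal shipping plan:
  D1–Supermarket2: 15 crates
  D2–Supermarket1: 75 crates
  D3–Supermarket1: 55 crates
  D4–Supermarket2: 20 crates
Total cost = €485.
(Supply check: D1 ships 15; D2 ships 75; D3 ships 55; D4 ships 20.)

485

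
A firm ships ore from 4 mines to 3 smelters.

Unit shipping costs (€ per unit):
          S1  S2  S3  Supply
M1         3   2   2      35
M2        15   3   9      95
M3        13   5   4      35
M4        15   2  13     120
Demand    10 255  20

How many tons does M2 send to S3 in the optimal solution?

0

The minimum-cost plan:
  M1->S1: 10 × €3 = €30
  M1->S2: 25 × €2 = €50
  M2->S2: 95 × €3 = €285
  M3->S2: 15 × €5 = €75
  M3->S3: 20 × €4 = €80
  M4->S2: 120 × €2 = €240
Total cost = €760.
The route M2→S3 is not used.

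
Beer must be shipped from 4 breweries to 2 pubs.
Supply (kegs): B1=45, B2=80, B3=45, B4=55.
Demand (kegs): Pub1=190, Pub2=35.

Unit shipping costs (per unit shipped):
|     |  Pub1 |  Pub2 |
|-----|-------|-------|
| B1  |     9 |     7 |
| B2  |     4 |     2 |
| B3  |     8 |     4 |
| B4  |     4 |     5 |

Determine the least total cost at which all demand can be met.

1165

An optimal shipping plan:
  B1->Pub1: 45 × 9 = 405
  B2->Pub1: 80 × 4 = 320
  B3->Pub1: 10 × 8 = 80
  B3->Pub2: 35 × 4 = 140
  B4->Pub1: 55 × 4 = 220
Total = 405 + 320 + 80 + 140 + 220 = 1165.
(Supply check: B1 ships 45; B2 ships 80; B3 ships 45; B4 ships 55.)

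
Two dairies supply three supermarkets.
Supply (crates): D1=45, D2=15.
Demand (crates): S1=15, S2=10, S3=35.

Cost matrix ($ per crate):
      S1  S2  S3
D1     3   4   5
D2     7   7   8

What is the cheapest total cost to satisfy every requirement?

305

One minimum-cost allocation:
  D1→S1: 15 × $3 = $45
  D1→S2: 10 × $4 = $40
  D1→S3: 20 × $5 = $100
  D2→S3: 15 × $8 = $120
Total = 45 + 40 + 100 + 120 = $305.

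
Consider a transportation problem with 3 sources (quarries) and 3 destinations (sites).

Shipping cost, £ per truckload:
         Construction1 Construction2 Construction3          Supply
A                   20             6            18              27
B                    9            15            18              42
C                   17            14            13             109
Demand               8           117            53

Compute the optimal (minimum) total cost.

A cheapest plan:
  A→Construction2: 27 truckloads
  B→Construction1: 8 truckloads
  B→Construction2: 34 truckloads
  C→Construction2: 56 truckloads
  C→Construction3: 53 truckloads
Total cost = £2217.

2217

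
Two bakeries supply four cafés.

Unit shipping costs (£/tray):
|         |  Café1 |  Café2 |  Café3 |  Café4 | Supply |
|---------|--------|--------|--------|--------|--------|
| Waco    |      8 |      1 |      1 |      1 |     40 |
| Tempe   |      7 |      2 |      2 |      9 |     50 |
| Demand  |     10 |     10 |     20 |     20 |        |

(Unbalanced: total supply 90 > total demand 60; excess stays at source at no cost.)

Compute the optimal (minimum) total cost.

130

One minimum-cost allocation:
  Waco→Café2: 10 × £1 = £10
  Waco→Café3: 10 × £1 = £10
  Waco→Café4: 20 × £1 = £20
  Tempe→Café1: 10 × £7 = £70
  Tempe→Café3: 10 × £2 = £20
Total = 10 + 10 + 20 + 70 + 20 = £130.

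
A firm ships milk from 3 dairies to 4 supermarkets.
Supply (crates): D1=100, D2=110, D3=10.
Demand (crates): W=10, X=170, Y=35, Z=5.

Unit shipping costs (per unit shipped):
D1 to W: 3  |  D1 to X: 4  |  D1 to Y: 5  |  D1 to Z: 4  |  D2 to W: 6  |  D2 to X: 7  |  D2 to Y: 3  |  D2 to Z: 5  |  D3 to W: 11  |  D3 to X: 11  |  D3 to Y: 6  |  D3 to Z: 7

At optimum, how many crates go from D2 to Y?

Solving gives:
  D1->X: 100 × 4 = 400
  D2->W: 10 × 6 = 60
  D2->X: 70 × 7 = 490
  D2->Y: 30 × 3 = 90
  D3->Y: 5 × 6 = 30
  D3->Z: 5 × 7 = 35
Total cost = 1105.
So D2→Y carries 30 crates.

30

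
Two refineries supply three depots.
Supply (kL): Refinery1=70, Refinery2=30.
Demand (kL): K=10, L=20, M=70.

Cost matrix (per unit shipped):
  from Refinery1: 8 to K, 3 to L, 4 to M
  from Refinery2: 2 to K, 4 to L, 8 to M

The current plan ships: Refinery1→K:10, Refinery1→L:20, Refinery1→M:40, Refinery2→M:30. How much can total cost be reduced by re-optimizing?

Current plan cost = 10·8 + 20·3 + 40·4 + 30·8 = 540.
Optimal plan:
  Refinery1 to M: 70 × 4 = 280
  Refinery2 to K: 10 × 2 = 20
  Refinery2 to L: 20 × 4 = 80
Optimal cost = 380.
Saving = 540 − 380 = 160.

160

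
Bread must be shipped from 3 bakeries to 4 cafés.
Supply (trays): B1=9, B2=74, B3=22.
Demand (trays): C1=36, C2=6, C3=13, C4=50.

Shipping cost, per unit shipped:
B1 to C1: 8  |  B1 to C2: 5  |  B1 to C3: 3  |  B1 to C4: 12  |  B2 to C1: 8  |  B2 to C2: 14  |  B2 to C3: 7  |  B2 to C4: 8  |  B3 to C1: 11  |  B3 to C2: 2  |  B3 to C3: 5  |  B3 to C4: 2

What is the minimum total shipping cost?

Optimal allocation:
  B1->C3: 9 trays
  B2->C1: 36 trays
  B2->C3: 4 trays
  B2->C4: 34 trays
  B3->C2: 6 trays
  B3->C4: 16 trays
Total cost = 659.

659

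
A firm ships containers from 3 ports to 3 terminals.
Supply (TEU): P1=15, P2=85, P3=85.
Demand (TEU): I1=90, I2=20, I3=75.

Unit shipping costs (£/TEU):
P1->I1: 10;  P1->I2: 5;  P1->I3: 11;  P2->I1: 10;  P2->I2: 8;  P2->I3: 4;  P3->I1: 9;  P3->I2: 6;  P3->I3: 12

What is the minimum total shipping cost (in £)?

1225

An optimal shipping plan:
  P1->I2: 15 TEU
  P2->I1: 10 TEU
  P2->I3: 75 TEU
  P3->I1: 80 TEU
  P3->I2: 5 TEU
Total cost = £1225.
(Supply check: P1 ships 15; P2 ships 85; P3 ships 85.)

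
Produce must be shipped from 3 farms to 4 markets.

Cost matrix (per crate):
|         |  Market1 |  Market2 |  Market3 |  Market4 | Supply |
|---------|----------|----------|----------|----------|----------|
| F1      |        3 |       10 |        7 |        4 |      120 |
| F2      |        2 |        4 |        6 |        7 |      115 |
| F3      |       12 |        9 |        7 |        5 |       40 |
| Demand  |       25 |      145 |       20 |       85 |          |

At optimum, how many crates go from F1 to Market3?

The minimum-cost plan:
  F1->Market1: 25 × 3 = 75
  F1->Market3: 10 × 7 = 70
  F1->Market4: 85 × 4 = 340
  F2->Market2: 115 × 4 = 460
  F3->Market2: 30 × 9 = 270
  F3->Market3: 10 × 7 = 70
Total cost = 1285.
So F1→Market3 carries 10 crates.

10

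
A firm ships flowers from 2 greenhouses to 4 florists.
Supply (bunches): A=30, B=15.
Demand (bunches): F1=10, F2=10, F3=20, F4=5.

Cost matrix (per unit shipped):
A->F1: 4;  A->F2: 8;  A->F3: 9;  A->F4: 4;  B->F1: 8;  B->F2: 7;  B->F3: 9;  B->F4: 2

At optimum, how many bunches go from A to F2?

The minimum-cost plan:
  A->F1: 10 bunches
  A->F3: 20 bunches
  B->F2: 10 bunches
  B->F4: 5 bunches
Total cost = 300.
The route A→F2 is not used.

0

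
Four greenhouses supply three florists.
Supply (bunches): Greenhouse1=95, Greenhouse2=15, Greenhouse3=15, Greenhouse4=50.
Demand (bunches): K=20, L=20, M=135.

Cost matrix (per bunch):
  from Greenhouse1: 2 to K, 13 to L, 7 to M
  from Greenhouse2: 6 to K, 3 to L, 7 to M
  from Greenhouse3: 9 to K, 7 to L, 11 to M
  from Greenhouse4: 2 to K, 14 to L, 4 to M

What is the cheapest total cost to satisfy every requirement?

955

A cheapest plan:
  Greenhouse1->K: 20 × 2 = 40
  Greenhouse1->M: 75 × 7 = 525
  Greenhouse2->L: 5 × 3 = 15
  Greenhouse2->M: 10 × 7 = 70
  Greenhouse3->L: 15 × 7 = 105
  Greenhouse4->M: 50 × 4 = 200
Total = 40 + 525 + 15 + 70 + 105 + 200 = 955.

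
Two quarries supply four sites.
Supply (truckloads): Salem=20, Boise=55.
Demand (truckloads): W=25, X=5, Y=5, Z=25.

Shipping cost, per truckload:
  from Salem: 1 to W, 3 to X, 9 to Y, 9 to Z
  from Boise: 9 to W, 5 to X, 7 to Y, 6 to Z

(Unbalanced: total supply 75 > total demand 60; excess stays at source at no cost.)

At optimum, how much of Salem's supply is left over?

0

Minimum-cost shipments:
  Salem–W: 20 truckloads
  Boise–W: 5 truckloads
  Boise–X: 5 truckloads
  Boise–Y: 5 truckloads
  Boise–Z: 25 truckloads
Total cost = 275.
Salem ships 20 of its 20, leaving 0.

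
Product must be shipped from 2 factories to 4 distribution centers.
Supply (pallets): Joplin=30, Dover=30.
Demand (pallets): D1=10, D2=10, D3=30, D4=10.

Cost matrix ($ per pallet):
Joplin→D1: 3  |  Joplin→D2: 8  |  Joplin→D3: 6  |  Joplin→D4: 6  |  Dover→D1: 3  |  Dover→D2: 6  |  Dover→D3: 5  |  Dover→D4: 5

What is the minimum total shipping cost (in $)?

310

A cheapest plan:
  Joplin->D1: 10 × $3 = $30
  Joplin->D3: 10 × $6 = $60
  Joplin->D4: 10 × $6 = $60
  Dover->D2: 10 × $6 = $60
  Dover->D3: 20 × $5 = $100
Total = 30 + 60 + 60 + 60 + 100 = $310.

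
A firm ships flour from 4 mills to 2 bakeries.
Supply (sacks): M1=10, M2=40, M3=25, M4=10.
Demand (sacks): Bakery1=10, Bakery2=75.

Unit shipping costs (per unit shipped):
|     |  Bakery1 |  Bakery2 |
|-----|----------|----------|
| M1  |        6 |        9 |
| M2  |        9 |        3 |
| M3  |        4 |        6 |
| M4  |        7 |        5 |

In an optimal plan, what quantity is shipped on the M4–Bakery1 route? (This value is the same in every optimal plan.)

0

Optimal shipments:
  M1–Bakery1: 10 × 6 = 60
  M2–Bakery2: 40 × 3 = 120
  M3–Bakery2: 25 × 6 = 150
  M4–Bakery2: 10 × 5 = 50
Total cost = 380.
The route M4→Bakery1 is not used.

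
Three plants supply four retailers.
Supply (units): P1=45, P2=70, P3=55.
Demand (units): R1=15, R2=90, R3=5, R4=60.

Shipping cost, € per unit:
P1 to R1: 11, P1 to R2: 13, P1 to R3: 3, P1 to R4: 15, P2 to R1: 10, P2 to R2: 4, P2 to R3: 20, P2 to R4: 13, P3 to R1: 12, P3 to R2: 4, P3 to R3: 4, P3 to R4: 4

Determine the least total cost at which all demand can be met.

Optimal allocation:
  P1 to R1: 15 × €11 = €165
  P1 to R2: 20 × €13 = €260
  P1 to R3: 5 × €3 = €15
  P1 to R4: 5 × €15 = €75
  P2 to R2: 70 × €4 = €280
  P3 to R4: 55 × €4 = €220
Total = 165 + 260 + 15 + 75 + 280 + 220 = €1015.
(Supply check: P1 ships 45; P2 ships 70; P3 ships 55.)

1015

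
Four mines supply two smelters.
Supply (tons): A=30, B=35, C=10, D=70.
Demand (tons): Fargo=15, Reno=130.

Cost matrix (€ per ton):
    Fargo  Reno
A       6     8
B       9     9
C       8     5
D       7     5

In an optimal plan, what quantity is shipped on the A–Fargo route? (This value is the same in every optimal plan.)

15

Optimal shipments:
  A→Fargo: 15 × €6 = €90
  A→Reno: 15 × €8 = €120
  B→Reno: 35 × €9 = €315
  C→Reno: 10 × €5 = €50
  D→Reno: 70 × €5 = €350
Total cost = €925.
So A→Fargo carries 15 tons.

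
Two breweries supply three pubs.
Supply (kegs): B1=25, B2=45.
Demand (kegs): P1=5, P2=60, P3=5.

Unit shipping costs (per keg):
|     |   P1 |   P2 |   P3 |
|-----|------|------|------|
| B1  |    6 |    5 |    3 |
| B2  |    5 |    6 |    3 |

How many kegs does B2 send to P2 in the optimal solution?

35

Solving gives:
  B1–P2: 25 kegs
  B2–P1: 5 kegs
  B2–P2: 35 kegs
  B2–P3: 5 kegs
Total cost = 375.
So B2→P2 carries 35 kegs.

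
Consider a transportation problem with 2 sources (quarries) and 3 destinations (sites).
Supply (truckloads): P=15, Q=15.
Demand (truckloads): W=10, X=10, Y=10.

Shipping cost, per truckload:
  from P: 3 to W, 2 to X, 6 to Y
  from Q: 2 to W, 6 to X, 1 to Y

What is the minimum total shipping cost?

An optimal shipping plan:
  P->W: 5 truckloads
  P->X: 10 truckloads
  Q->W: 5 truckloads
  Q->Y: 10 truckloads
Total cost = 55.

55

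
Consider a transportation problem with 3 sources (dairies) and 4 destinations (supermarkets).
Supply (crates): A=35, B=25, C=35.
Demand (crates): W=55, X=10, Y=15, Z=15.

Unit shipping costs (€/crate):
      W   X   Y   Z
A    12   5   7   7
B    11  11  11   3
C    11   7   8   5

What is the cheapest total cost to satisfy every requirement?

815

An optimal shipping plan:
  A to W: 10 × €12 = €120
  A to X: 10 × €5 = €50
  A to Y: 15 × €7 = €105
  B to W: 10 × €11 = €110
  B to Z: 15 × €3 = €45
  C to W: 35 × €11 = €385
Total = 120 + 50 + 105 + 110 + 45 + 385 = €815.
(Supply check: A ships 35; B ships 25; C ships 35.)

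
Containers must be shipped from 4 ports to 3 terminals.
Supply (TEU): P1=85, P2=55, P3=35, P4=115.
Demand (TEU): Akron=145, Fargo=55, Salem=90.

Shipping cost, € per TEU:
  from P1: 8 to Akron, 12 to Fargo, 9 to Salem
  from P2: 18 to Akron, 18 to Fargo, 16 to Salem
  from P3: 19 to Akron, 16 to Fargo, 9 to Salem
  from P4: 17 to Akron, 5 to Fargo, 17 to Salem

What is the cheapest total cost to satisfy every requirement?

3170

One minimum-cost allocation:
  P1–Akron: 85 TEU
  P2–Salem: 55 TEU
  P3–Salem: 35 TEU
  P4–Akron: 60 TEU
  P4–Fargo: 55 TEU
Total cost = €3170.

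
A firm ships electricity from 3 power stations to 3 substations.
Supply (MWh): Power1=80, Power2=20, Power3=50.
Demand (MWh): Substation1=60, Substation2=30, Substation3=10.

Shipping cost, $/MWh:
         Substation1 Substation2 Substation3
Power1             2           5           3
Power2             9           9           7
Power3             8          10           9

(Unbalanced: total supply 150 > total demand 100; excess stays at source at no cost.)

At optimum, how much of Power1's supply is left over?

Minimum-cost shipments:
  Power1->Substation1: 60 MWh
  Power1->Substation2: 20 MWh
  Power2->Substation2: 10 MWh
  Power2->Substation3: 10 MWh
Total cost = $380.
Power1 ships 80 of its 80, leaving 0.

0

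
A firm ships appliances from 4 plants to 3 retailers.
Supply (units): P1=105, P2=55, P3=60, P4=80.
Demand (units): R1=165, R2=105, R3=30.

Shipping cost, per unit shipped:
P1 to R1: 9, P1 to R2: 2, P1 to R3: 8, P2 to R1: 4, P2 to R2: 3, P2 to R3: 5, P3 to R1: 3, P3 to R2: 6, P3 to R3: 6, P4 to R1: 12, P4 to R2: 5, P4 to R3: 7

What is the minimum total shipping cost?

1420

One minimum-cost allocation:
  P1 to R2: 105 × 2 = 210
  P2 to R1: 55 × 4 = 220
  P3 to R1: 60 × 3 = 180
  P4 to R1: 50 × 12 = 600
  P4 to R3: 30 × 7 = 210
Total = 210 + 220 + 180 + 600 + 210 = 1420.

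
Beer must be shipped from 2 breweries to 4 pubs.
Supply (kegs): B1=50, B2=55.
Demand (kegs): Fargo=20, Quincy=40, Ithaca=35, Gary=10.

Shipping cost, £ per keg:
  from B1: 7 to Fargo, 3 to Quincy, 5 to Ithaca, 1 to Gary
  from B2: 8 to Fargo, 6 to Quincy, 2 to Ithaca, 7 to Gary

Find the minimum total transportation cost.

360

One minimum-cost allocation:
  B1–Quincy: 40 × £3 = £120
  B1–Gary: 10 × £1 = £10
  B2–Fargo: 20 × £8 = £160
  B2–Ithaca: 35 × £2 = £70
Total = 120 + 10 + 160 + 70 = £360.
(Supply check: B1 ships 50; B2 ships 55.)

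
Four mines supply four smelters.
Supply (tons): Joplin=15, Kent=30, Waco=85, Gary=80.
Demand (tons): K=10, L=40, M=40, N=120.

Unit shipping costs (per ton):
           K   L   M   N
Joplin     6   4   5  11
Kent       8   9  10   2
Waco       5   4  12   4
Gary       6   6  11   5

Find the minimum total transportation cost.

1035

A cheapest plan:
  Joplin→M: 15 × 5 = 75
  Kent→N: 30 × 2 = 60
  Waco→K: 10 × 5 = 50
  Waco→L: 40 × 4 = 160
  Waco→N: 35 × 4 = 140
  Gary→M: 25 × 11 = 275
  Gary→N: 55 × 5 = 275
Total = 75 + 60 + 50 + 160 + 140 + 275 + 275 = 1035.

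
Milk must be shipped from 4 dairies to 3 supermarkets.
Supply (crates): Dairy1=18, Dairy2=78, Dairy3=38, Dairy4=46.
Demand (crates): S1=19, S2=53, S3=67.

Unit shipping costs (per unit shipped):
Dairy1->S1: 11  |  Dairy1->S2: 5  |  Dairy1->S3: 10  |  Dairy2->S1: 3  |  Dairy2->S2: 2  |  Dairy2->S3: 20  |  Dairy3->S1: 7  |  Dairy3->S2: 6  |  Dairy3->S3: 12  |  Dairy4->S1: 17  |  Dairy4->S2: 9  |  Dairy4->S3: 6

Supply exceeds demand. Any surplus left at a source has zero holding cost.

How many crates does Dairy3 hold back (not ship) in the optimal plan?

35

Minimum-cost shipments:
  Dairy1–S3: 18 × 10 = 180
  Dairy2–S1: 19 × 3 = 57
  Dairy2–S2: 53 × 2 = 106
  Dairy3–S3: 3 × 12 = 36
  Dairy4–S3: 46 × 6 = 276
Total cost = 655.
Dairy3 ships 3 of its 38, leaving 35.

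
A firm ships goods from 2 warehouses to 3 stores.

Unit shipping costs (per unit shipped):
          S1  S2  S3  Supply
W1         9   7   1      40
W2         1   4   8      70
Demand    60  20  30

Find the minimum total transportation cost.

200

One minimum-cost allocation:
  W1–S2: 10 × 7 = 70
  W1–S3: 30 × 1 = 30
  W2–S1: 60 × 1 = 60
  W2–S2: 10 × 4 = 40
Total = 70 + 30 + 60 + 40 = 200.
(Supply check: W1 ships 40; W2 ships 70.)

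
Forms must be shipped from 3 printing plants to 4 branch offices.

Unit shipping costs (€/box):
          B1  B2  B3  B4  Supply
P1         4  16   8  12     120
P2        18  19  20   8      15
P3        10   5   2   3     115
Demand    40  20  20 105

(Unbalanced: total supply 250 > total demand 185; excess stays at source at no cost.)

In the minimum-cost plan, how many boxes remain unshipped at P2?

0

An optimal plan:
  P1 to B1: 40 boxes
  P1 to B3: 15 boxes
  P2 to B4: 15 boxes
  P3 to B2: 20 boxes
  P3 to B3: 5 boxes
  P3 to B4: 90 boxes
Total cost = €780.
P2 ships 15 of its 15, leaving 0.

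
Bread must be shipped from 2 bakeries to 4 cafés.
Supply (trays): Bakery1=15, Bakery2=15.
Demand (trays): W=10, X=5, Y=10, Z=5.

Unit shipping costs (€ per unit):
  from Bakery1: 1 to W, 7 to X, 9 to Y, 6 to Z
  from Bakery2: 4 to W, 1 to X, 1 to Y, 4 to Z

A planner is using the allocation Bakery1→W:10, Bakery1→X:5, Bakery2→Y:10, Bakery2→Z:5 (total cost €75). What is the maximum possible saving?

Current plan cost = 10·1 + 5·7 + 10·1 + 5·4 = €75.
Optimal plan:
  Bakery1 to W: 10 × €1 = €10
  Bakery1 to Z: 5 × €6 = €30
  Bakery2 to X: 5 × €1 = €5
  Bakery2 to Y: 10 × €1 = €10
Optimal cost = €55.
Saving = 75 − 55 = €20.

20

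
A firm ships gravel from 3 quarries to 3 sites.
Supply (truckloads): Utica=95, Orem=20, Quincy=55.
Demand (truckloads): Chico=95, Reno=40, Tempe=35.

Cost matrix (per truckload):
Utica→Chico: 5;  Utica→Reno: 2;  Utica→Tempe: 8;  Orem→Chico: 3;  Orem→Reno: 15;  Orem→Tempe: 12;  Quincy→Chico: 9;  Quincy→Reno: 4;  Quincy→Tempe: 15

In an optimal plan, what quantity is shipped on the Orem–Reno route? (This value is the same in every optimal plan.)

0

Optimal shipments:
  Utica->Chico: 60 × 5 = 300
  Utica->Tempe: 35 × 8 = 280
  Orem->Chico: 20 × 3 = 60
  Quincy->Chico: 15 × 9 = 135
  Quincy->Reno: 40 × 4 = 160
Total cost = 935.
The route Orem→Reno is not used.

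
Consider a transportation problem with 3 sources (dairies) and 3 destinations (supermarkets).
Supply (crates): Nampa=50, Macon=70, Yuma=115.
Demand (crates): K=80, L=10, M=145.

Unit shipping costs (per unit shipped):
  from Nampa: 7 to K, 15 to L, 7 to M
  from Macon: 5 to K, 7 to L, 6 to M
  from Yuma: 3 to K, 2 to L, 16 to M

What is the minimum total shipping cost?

A cheapest plan:
  Nampa to M: 50 crates
  Macon to M: 70 crates
  Yuma to K: 80 crates
  Yuma to L: 10 crates
  Yuma to M: 25 crates
Total cost = 1430.

1430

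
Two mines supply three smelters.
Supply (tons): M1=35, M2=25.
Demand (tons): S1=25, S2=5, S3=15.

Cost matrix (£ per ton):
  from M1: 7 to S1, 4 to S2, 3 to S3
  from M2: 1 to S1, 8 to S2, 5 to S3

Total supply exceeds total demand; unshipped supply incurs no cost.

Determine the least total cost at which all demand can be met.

A cheapest plan:
  M1->S2: 5 × £4 = £20
  M1->S3: 15 × £3 = £45
  M2->S1: 25 × £1 = £25
Total = 20 + 45 + 25 = £90.

90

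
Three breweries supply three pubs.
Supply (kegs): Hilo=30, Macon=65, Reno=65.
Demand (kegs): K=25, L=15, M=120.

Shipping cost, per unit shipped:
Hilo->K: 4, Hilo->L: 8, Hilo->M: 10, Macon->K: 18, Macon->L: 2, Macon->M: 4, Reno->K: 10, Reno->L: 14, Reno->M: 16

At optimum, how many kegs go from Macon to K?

The minimum-cost plan:
  Hilo–M: 30 kegs
  Macon–M: 65 kegs
  Reno–K: 25 kegs
  Reno–L: 15 kegs
  Reno–M: 25 kegs
Total cost = 1420.
The route Macon→K is not used.

0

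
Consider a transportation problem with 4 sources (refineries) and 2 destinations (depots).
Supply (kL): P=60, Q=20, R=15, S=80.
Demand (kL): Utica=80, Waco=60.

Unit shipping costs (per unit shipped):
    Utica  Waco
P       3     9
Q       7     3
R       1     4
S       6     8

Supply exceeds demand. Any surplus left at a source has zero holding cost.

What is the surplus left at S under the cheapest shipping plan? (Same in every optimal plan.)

An optimal plan:
  P to Utica: 60 × 3 = 180
  Q to Waco: 20 × 3 = 60
  R to Utica: 15 × 1 = 15
  S to Utica: 5 × 6 = 30
  S to Waco: 40 × 8 = 320
Total cost = 605.
S ships 45 of its 80, leaving 35.

35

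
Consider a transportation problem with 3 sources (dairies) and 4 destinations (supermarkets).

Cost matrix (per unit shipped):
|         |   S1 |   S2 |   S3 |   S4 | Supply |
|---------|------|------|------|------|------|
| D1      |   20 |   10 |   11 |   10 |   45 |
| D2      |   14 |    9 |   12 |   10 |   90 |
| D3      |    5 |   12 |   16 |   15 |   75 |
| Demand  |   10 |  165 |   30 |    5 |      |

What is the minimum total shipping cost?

2120

One minimum-cost allocation:
  D1->S2: 10 crates
  D1->S3: 30 crates
  D1->S4: 5 crates
  D2->S2: 90 crates
  D3->S1: 10 crates
  D3->S2: 65 crates
Total cost = 2120.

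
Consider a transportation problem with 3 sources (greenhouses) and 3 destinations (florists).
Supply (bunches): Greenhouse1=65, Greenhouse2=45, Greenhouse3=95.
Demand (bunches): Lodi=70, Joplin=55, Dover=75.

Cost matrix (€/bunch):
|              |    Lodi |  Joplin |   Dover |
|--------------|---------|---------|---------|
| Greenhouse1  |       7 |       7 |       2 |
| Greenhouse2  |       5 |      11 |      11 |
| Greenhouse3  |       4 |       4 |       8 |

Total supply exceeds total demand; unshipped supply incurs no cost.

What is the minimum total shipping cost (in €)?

750

An optimal shipping plan:
  Greenhouse1–Dover: 65 × €2 = €130
  Greenhouse2–Lodi: 40 × €5 = €200
  Greenhouse3–Lodi: 30 × €4 = €120
  Greenhouse3–Joplin: 55 × €4 = €220
  Greenhouse3–Dover: 10 × €8 = €80
Total = 130 + 200 + 120 + 220 + 80 = €750.
(Supply check: Greenhouse1 ships 65; Greenhouse2 ships 40; Greenhouse3 ships 95.)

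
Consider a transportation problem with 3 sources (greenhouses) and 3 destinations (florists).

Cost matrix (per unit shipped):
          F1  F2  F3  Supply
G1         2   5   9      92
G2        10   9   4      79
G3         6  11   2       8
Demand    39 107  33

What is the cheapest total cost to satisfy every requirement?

Optimal allocation:
  G1→F1: 39 × 2 = 78
  G1→F2: 53 × 5 = 265
  G2→F2: 54 × 9 = 486
  G2→F3: 25 × 4 = 100
  G3→F3: 8 × 2 = 16
Total = 78 + 265 + 486 + 100 + 16 = 945.

945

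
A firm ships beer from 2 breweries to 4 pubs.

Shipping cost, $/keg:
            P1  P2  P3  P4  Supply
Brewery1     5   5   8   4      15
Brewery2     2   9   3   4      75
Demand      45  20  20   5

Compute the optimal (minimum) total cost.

290

An optimal shipping plan:
  Brewery1->P2: 15 × $5 = $75
  Brewery2->P1: 45 × $2 = $90
  Brewery2->P2: 5 × $9 = $45
  Brewery2->P3: 20 × $3 = $60
  Brewery2->P4: 5 × $4 = $20
Total = 75 + 90 + 45 + 60 + 20 = $290.
(Supply check: Brewery1 ships 15; Brewery2 ships 75.)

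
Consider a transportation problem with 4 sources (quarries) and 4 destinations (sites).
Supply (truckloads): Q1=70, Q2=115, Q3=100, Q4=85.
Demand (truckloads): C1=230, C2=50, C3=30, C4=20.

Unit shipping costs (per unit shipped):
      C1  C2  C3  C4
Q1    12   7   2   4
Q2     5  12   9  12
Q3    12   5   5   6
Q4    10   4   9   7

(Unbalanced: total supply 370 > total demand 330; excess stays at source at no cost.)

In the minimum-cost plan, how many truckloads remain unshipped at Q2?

0

An optimal plan:
  Q1->C1: 20 truckloads
  Q1->C3: 30 truckloads
  Q1->C4: 20 truckloads
  Q2->C1: 115 truckloads
  Q3->C1: 10 truckloads
  Q3->C2: 50 truckloads
  Q4->C1: 85 truckloads
Total cost = 2175.
Q2 ships 115 of its 115, leaving 0.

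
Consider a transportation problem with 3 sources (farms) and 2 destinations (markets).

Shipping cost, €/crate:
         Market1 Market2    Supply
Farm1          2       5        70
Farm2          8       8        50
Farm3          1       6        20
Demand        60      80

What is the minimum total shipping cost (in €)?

650

One minimum-cost allocation:
  Farm1→Market1: 40 × €2 = €80
  Farm1→Market2: 30 × €5 = €150
  Farm2→Market2: 50 × €8 = €400
  Farm3→Market1: 20 × €1 = €20
Total = 80 + 150 + 400 + 20 = €650.
(Supply check: Farm1 ships 70; Farm2 ships 50; Farm3 ships 20.)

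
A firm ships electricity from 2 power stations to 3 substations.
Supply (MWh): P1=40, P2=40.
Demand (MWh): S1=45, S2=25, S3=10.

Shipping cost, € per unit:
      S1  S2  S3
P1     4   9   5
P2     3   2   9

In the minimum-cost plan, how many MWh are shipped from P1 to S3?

10

Optimal shipments:
  P1 to S1: 30 × €4 = €120
  P1 to S3: 10 × €5 = €50
  P2 to S1: 15 × €3 = €45
  P2 to S2: 25 × €2 = €50
Total cost = €265.
So P1→S3 carries 10 MWh.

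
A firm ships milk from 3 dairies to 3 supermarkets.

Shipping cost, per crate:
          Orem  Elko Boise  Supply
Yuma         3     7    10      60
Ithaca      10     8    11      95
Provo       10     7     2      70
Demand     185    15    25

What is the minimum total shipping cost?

1585

A cheapest plan:
  Yuma→Orem: 60 crates
  Ithaca→Orem: 95 crates
  Provo→Orem: 30 crates
  Provo→Elko: 15 crates
  Provo→Boise: 25 crates
Total cost = 1585.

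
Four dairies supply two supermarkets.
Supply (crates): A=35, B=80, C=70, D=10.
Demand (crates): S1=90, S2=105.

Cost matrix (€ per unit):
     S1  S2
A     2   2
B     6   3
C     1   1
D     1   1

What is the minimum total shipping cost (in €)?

A cheapest plan:
  A→S1: 35 × €2 = €70
  B→S2: 80 × €3 = €240
  C→S1: 55 × €1 = €55
  C→S2: 15 × €1 = €15
  D→S2: 10 × €1 = €10
Total = 70 + 240 + 55 + 15 + 10 = €390.
(Supply check: A ships 35; B ships 80; C ships 70; D ships 10.)

390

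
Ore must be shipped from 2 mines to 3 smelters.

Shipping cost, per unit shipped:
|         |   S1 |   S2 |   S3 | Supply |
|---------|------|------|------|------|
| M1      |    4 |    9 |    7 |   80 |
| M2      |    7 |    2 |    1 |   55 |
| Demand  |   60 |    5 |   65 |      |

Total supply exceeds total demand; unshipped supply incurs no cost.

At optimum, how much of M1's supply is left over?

5

Minimum-cost shipments:
  M1→S1: 60 × 4 = 240
  M1→S3: 15 × 7 = 105
  M2→S2: 5 × 2 = 10
  M2→S3: 50 × 1 = 50
Total cost = 405.
M1 ships 75 of its 80, leaving 5.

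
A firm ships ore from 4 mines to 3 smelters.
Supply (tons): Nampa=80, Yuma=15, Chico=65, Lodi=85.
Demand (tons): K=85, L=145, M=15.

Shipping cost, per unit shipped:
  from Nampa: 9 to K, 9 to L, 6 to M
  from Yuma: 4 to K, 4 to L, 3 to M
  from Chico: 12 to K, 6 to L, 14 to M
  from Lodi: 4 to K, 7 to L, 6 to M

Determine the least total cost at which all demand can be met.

1465

A cheapest plan:
  Nampa–L: 65 × 9 = 585
  Nampa–M: 15 × 6 = 90
  Yuma–L: 15 × 4 = 60
  Chico–L: 65 × 6 = 390
  Lodi–K: 85 × 4 = 340
Total = 585 + 90 + 60 + 390 + 340 = 1465.
(Supply check: Nampa ships 80; Yuma ships 15; Chico ships 65; Lodi ships 85.)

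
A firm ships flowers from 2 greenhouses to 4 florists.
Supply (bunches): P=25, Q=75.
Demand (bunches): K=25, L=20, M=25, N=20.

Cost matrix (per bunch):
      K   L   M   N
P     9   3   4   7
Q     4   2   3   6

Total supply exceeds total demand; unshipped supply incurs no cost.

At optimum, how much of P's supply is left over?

Minimum-cost shipments:
  P–L: 15 × 3 = 45
  Q–K: 25 × 4 = 100
  Q–L: 5 × 2 = 10
  Q–M: 25 × 3 = 75
  Q–N: 20 × 6 = 120
Total cost = 350.
P ships 15 of its 25, leaving 10.

10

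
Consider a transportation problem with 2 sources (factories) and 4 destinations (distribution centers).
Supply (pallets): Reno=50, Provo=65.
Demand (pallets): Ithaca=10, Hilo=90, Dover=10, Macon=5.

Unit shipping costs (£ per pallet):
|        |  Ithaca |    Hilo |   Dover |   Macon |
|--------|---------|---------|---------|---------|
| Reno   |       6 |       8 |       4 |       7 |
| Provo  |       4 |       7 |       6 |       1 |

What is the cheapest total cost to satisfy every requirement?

755

Optimal allocation:
  Reno→Hilo: 40 × £8 = £320
  Reno→Dover: 10 × £4 = £40
  Provo→Ithaca: 10 × £4 = £40
  Provo→Hilo: 50 × £7 = £350
  Provo→Macon: 5 × £1 = £5
Total = 320 + 40 + 40 + 350 + 5 = £755.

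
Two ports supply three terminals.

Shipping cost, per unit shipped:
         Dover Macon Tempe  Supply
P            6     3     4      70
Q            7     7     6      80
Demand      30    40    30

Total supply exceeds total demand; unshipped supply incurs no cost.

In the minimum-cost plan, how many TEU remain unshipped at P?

An optimal plan:
  P->Macon: 40 × 3 = 120
  P->Tempe: 30 × 4 = 120
  Q->Dover: 30 × 7 = 210
Total cost = 450.
P ships 70 of its 70, leaving 0.

0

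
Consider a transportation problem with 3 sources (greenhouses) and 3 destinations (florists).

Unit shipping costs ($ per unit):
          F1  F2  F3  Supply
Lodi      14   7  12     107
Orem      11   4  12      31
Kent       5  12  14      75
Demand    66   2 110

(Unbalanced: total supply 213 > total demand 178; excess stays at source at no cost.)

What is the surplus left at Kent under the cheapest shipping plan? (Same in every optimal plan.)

9

An optimal plan:
  Lodi–F3: 81 × $12 = $972
  Orem–F2: 2 × $4 = $8
  Orem–F3: 29 × $12 = $348
  Kent–F1: 66 × $5 = $330
Total cost = $1658.
Kent ships 66 of its 75, leaving 9.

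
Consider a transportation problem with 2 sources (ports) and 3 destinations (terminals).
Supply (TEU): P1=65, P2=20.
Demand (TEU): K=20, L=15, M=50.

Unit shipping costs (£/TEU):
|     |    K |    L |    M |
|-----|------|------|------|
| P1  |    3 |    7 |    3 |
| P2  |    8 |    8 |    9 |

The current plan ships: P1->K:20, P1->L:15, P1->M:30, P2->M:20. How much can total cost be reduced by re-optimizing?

80

Current plan cost = 20·3 + 15·7 + 30·3 + 20·9 = £435.
Optimal plan:
  P1–K: 15 × £3 = £45
  P1–M: 50 × £3 = £150
  P2–K: 5 × £8 = £40
  P2–L: 15 × £8 = £120
Optimal cost = £355.
Saving = 435 − 355 = £80.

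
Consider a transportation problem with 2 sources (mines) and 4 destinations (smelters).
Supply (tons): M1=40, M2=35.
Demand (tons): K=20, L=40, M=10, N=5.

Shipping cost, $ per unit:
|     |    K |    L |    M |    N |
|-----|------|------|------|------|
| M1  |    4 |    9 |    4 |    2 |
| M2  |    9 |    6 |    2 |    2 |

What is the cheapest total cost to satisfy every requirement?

385

An optimal shipping plan:
  M1->K: 20 × $4 = $80
  M1->L: 5 × $9 = $45
  M1->M: 10 × $4 = $40
  M1->N: 5 × $2 = $10
  M2->L: 35 × $6 = $210
Total = 80 + 45 + 40 + 10 + 210 = $385.
(Supply check: M1 ships 40; M2 ships 35.)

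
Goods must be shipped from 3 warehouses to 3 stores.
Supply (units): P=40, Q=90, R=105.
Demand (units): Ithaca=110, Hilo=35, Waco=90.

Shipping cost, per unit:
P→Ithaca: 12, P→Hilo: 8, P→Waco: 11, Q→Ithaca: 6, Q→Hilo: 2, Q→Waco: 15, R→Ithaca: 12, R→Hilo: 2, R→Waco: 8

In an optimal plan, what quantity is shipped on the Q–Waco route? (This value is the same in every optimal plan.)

0

Solving gives:
  P→Ithaca: 20 units
  P→Waco: 20 units
  Q→Ithaca: 90 units
  R→Hilo: 35 units
  R→Waco: 70 units
Total cost = 1630.
The route Q→Waco is not used.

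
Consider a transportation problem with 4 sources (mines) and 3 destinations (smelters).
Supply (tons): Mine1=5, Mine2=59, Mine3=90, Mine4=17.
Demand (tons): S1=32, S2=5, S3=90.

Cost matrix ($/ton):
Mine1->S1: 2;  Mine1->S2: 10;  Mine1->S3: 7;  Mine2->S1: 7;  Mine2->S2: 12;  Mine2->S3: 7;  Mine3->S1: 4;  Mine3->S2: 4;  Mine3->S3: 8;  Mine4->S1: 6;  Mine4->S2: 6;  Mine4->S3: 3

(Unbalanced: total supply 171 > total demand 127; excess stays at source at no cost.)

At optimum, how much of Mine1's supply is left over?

0

Minimum-cost shipments:
  Mine1 to S1: 5 × $2 = $10
  Mine2 to S3: 59 × $7 = $413
  Mine3 to S1: 27 × $4 = $108
  Mine3 to S2: 5 × $4 = $20
  Mine3 to S3: 14 × $8 = $112
  Mine4 to S3: 17 × $3 = $51
Total cost = $714.
Mine1 ships 5 of its 5, leaving 0.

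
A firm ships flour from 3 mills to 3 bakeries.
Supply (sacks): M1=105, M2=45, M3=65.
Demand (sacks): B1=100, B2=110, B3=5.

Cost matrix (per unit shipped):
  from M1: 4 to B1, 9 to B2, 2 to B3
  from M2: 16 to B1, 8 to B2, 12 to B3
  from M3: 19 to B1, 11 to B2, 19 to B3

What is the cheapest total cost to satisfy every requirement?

1485

One minimum-cost allocation:
  M1->B1: 100 × 4 = 400
  M1->B3: 5 × 2 = 10
  M2->B2: 45 × 8 = 360
  M3->B2: 65 × 11 = 715
Total = 400 + 10 + 360 + 715 = 1485.
(Supply check: M1 ships 105; M2 ships 45; M3 ships 65.)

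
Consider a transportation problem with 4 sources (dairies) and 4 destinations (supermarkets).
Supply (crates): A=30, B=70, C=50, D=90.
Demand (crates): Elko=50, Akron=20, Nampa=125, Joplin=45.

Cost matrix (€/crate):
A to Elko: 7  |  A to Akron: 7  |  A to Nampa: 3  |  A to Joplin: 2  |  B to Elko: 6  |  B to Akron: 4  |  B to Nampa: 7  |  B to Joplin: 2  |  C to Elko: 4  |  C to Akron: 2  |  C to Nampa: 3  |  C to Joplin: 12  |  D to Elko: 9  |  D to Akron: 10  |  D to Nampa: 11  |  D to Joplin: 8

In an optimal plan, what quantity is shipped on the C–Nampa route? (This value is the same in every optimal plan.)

50

Optimal shipments:
  A->Nampa: 30 × €3 = €90
  B->Akron: 20 × €4 = €80
  B->Nampa: 5 × €7 = €35
  B->Joplin: 45 × €2 = €90
  C->Nampa: 50 × €3 = €150
  D->Elko: 50 × €9 = €450
  D->Nampa: 40 × €11 = €440
Total cost = €1335.
So C→Nampa carries 50 crates.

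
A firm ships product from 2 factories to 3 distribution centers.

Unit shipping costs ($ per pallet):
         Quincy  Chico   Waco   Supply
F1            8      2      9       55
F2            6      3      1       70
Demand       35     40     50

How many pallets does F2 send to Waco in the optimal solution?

50

Optimal shipments:
  F1 to Quincy: 15 × $8 = $120
  F1 to Chico: 40 × $2 = $80
  F2 to Quincy: 20 × $6 = $120
  F2 to Waco: 50 × $1 = $50
Total cost = $370.
So F2→Waco carries 50 pallets.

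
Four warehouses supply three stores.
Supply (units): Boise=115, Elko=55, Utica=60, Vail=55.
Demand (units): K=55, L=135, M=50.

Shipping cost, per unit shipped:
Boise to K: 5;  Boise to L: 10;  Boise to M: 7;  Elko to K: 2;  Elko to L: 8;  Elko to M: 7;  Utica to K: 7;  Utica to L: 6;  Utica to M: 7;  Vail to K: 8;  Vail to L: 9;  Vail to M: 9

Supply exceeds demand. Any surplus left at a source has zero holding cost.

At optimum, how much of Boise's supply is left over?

45

An optimal plan:
  Boise->L: 20 × 10 = 200
  Boise->M: 50 × 7 = 350
  Elko->K: 55 × 2 = 110
  Utica->L: 60 × 6 = 360
  Vail->L: 55 × 9 = 495
Total cost = 1515.
Boise ships 70 of its 115, leaving 45.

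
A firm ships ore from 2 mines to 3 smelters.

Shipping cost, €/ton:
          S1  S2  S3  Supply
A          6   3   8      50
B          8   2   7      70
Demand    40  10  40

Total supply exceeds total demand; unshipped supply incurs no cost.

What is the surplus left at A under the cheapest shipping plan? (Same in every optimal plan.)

10

Minimum-cost shipments:
  A–S1: 40 tons
  B–S2: 10 tons
  B–S3: 40 tons
Total cost = €540.
A ships 40 of its 50, leaving 10.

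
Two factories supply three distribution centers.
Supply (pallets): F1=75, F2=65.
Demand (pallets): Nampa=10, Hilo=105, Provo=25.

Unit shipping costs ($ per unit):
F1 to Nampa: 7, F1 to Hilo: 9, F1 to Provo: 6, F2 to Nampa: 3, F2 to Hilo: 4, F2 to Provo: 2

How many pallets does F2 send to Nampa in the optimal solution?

Solving gives:
  F1 to Nampa: 10 pallets
  F1 to Hilo: 40 pallets
  F1 to Provo: 25 pallets
  F2 to Hilo: 65 pallets
Total cost = $840.
The route F2→Nampa is not used.

0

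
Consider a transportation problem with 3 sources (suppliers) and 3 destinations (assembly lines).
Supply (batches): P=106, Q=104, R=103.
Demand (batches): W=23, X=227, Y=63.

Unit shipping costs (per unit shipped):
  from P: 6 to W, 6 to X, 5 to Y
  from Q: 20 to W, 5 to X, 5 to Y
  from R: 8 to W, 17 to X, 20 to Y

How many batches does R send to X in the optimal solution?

80

Solving gives:
  P->X: 43 × 6 = 258
  P->Y: 63 × 5 = 315
  Q->X: 104 × 5 = 520
  R->W: 23 × 8 = 184
  R->X: 80 × 17 = 1360
Total cost = 2637.
So R→X carries 80 batches.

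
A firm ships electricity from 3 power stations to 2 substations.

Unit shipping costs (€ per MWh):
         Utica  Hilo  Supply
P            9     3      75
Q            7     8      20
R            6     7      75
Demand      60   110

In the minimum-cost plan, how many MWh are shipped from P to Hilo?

The minimum-cost plan:
  P–Hilo: 75 × €3 = €225
  Q–Utica: 20 × €7 = €140
  R–Utica: 40 × €6 = €240
  R–Hilo: 35 × €7 = €245
Total cost = €850.
So P→Hilo carries 75 MWh.

75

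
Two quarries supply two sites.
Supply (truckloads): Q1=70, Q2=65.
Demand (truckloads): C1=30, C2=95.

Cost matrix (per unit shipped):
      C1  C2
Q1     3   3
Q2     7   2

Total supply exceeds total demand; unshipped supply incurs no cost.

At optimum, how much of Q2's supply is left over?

0

Minimum-cost shipments:
  Q1–C1: 30 × 3 = 90
  Q1–C2: 30 × 3 = 90
  Q2–C2: 65 × 2 = 130
Total cost = 310.
Q2 ships 65 of its 65, leaving 0.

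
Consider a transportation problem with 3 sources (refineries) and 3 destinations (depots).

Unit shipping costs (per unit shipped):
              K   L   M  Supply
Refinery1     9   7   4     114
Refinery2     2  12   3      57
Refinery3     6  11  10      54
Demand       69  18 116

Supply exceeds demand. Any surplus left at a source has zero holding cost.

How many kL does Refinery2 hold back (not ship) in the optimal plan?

Minimum-cost shipments:
  Refinery1→L: 18 × 7 = 126
  Refinery1→M: 96 × 4 = 384
  Refinery2→K: 37 × 2 = 74
  Refinery2→M: 20 × 3 = 60
  Refinery3→K: 32 × 6 = 192
Total cost = 836.
Refinery2 ships 57 of its 57, leaving 0.

0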